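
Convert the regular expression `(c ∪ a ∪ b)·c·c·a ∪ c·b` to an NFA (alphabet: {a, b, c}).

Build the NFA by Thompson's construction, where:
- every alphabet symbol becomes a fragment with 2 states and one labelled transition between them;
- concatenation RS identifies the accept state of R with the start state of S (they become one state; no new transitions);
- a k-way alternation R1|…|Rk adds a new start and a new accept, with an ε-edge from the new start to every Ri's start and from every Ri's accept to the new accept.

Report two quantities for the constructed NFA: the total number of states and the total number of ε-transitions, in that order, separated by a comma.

16, 10

Building bottom-up:
Each of the 8 symbol leaves contributes 2 states and 0 ε-transitions.
  c ∪ a ∪ b → 8 states, 6 ε-transitions
  (c ∪ a ∪ b)·c·c·a → 11 states, 6 ε-transitions
  c·b → 3 states, 0 ε-transitions
  (c ∪ a ∪ b)·c·c·a ∪ c·b → 16 states, 10 ε-transitions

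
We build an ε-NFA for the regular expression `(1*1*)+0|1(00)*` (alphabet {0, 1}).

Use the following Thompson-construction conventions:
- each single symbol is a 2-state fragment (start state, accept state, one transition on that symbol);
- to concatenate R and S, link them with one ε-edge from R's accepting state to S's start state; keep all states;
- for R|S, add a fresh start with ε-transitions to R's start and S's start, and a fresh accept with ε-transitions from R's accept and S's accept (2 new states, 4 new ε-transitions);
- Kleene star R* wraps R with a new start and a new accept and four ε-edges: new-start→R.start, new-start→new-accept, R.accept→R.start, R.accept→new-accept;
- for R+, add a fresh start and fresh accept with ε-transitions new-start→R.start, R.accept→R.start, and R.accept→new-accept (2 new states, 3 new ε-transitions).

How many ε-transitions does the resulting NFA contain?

Bottom-up over the parse tree:
Each of the 6 symbol leaves contributes 0 ε-transitions.
  1* : 4 ε-transitions
  1* : 4 ε-transitions
  1*1* : 9 ε-transitions
  (1*1*)+ : 12 ε-transitions
  (1*1*)+0 : 13 ε-transitions
  00 : 1 ε-transition
  (00)* : 5 ε-transitions
  1(00)* : 6 ε-transitions
  (1*1*)+0|1(00)* : 23 ε-transitions

23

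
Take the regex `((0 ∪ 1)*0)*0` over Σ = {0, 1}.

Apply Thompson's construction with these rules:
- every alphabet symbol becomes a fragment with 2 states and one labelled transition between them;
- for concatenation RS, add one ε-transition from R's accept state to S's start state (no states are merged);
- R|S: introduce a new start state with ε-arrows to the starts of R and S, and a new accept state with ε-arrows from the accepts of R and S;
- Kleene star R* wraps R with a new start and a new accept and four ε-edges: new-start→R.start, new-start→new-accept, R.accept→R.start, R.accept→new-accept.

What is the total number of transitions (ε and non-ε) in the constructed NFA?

18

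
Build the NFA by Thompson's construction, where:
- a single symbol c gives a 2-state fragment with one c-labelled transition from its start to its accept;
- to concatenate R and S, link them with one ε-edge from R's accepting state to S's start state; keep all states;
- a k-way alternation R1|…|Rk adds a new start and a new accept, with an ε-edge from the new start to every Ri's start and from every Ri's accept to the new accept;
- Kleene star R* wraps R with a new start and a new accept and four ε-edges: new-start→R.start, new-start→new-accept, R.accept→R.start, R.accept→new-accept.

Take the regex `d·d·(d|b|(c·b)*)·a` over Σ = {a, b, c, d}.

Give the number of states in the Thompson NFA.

Building bottom-up:
Each of the 7 symbol leaves contributes a 2-state fragment.
  c·b : 4 states
  (c·b)* : 6 states
  d|b|(c·b)* : 12 states
  d·d·(d|b|(c·b)*)·a : 18 states

18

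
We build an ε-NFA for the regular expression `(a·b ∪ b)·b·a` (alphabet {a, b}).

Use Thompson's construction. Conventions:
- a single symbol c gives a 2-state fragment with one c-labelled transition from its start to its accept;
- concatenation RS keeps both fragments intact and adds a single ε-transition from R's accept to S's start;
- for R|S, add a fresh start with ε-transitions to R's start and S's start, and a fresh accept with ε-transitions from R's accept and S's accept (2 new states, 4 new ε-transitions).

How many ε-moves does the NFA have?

7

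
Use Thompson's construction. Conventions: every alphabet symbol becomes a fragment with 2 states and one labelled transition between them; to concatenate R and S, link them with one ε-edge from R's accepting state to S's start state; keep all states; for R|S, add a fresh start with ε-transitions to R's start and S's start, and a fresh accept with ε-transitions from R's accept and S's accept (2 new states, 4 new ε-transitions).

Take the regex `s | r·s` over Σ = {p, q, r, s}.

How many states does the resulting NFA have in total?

By structural recursion:
Each of the 3 symbol leaves contributes a 2-state fragment.
  r·s : 4 states
  s | r·s : 8 states

8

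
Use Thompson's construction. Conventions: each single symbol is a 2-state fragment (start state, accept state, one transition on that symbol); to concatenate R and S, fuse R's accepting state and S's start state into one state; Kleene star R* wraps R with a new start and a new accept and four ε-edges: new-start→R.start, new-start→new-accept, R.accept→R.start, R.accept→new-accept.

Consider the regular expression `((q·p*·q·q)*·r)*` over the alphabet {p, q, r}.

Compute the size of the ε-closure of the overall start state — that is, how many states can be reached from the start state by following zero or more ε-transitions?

5

Let C(F) = |ε-closure(F.start)| within fragment F, and note whether F accepts ε. Symbol fragments have C = 1 and do not accept ε. Then:
  p* : the star's fresh start ε-reaches both the body's start and the fresh accept: |closure| = 2 + 1 = 3
  q·p*·q·q : same as the first factor's closure: |closure| = 1
  (q·p*·q·q)* : the star's fresh start ε-reaches both the body's start and the fresh accept: |closure| = 2 + 1 = 3
  (q·p*·q·q)*·r : the left operand accepts ε, so the closure extends into the next operand (the shared merged state is already counted); |closure| = 3 + (1−1) = 3
  ((q·p*·q·q)*·r)* : the star's fresh start ε-reaches both the body's start and the fresh accept: |closure| = 2 + 3 = 5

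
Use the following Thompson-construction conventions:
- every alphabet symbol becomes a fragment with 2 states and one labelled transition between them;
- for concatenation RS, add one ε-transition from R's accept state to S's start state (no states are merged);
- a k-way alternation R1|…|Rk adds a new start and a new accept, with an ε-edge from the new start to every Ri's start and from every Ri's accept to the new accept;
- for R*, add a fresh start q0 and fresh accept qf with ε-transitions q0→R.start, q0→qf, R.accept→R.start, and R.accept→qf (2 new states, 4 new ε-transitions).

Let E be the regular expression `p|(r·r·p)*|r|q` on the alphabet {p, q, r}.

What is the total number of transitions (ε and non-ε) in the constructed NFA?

20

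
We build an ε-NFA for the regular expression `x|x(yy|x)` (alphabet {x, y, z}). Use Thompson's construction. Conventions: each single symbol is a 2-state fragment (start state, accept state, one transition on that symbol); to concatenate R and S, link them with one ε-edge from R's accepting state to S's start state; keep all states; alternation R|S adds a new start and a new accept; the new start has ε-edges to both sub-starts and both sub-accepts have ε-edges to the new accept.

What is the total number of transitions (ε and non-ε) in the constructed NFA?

Per subexpression:
Each of the 5 symbol leaves contributes 1 transition (1 symbol, 0 ε).
  yy — 3 transitions (2 symbol, 1 ε)
  yy|x — 8 transitions (3 symbol, 5 ε)
  x(yy|x) — 10 transitions (4 symbol, 6 ε)
  x|x(yy|x) — 15 transitions (5 symbol, 10 ε)

15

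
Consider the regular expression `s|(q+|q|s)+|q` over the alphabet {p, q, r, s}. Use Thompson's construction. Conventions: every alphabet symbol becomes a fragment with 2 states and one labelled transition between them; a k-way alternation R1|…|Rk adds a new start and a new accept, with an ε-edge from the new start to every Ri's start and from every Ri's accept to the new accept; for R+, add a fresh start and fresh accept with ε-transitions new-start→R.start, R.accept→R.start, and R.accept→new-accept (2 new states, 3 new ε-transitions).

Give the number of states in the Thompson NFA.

18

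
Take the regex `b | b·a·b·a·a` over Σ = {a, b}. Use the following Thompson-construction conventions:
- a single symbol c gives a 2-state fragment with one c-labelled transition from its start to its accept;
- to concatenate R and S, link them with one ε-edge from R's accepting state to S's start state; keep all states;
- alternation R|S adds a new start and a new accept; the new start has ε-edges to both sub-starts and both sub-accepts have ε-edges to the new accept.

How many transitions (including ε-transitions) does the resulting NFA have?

14

Bottom-up over the parse tree:
Each of the 6 symbol leaves contributes 1 transition (1 symbol, 0 ε).
  b·a·b·a·a : 9 transitions (5 symbol, 4 ε)
  b | b·a·b·a·a : 14 transitions (6 symbol, 8 ε)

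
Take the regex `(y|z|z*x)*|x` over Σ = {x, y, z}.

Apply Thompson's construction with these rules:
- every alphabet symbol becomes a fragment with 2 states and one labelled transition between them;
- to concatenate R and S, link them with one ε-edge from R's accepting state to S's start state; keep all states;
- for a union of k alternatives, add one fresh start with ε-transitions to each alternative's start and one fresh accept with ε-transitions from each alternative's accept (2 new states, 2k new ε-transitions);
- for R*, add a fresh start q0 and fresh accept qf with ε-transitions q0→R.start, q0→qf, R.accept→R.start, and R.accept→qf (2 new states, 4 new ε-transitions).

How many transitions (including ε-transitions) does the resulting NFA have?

24

Per subexpression:
Each of the 5 symbol leaves contributes 1 transition (1 symbol, 0 ε).
  z* = 5 transitions (1 symbol, 4 ε)
  z*x = 7 transitions (2 symbol, 5 ε)
  y|z|z*x = 15 transitions (4 symbol, 11 ε)
  (y|z|z*x)* = 19 transitions (4 symbol, 15 ε)
  (y|z|z*x)*|x = 24 transitions (5 symbol, 19 ε)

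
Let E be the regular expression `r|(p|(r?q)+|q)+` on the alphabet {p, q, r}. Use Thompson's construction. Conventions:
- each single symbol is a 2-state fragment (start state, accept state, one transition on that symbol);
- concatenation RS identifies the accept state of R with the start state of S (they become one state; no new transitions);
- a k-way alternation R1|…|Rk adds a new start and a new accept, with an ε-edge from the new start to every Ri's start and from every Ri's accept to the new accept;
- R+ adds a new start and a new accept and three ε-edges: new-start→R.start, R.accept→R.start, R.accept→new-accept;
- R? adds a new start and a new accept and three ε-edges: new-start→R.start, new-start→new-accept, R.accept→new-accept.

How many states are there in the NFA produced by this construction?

Bottom-up over the parse tree:
Each of the 5 symbol leaves contributes a 2-state fragment.
  r? → 4 states
  r?q → 5 states
  (r?q)+ → 7 states
  p|(r?q)+|q → 13 states
  (p|(r?q)+|q)+ → 15 states
  r|(p|(r?q)+|q)+ → 19 states

19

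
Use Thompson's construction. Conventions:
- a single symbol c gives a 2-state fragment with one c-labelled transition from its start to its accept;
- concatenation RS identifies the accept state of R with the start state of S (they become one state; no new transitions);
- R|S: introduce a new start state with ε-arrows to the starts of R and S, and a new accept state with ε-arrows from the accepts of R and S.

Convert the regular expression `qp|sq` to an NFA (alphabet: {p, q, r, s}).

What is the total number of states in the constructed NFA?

Recursing over subexpressions:
Each of the 4 symbol leaves contributes a 2-state fragment.
  qp : 3 states
  sq : 3 states
  qp|sq : 8 states

8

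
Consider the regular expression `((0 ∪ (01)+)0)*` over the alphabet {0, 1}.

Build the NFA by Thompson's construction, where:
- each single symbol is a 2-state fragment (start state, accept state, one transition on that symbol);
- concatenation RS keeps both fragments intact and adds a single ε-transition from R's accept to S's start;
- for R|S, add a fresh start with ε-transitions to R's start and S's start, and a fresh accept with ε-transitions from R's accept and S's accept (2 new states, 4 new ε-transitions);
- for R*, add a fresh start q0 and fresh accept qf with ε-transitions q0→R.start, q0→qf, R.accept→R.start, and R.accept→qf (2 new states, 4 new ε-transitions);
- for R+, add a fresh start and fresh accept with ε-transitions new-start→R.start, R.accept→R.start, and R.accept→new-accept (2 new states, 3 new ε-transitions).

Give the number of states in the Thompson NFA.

14

By structural recursion:
Each of the 4 symbol leaves contributes a 2-state fragment.
  01 → 4 states
  (01)+ → 6 states
  0 ∪ (01)+ → 10 states
  (0 ∪ (01)+)0 → 12 states
  ((0 ∪ (01)+)0)* → 14 states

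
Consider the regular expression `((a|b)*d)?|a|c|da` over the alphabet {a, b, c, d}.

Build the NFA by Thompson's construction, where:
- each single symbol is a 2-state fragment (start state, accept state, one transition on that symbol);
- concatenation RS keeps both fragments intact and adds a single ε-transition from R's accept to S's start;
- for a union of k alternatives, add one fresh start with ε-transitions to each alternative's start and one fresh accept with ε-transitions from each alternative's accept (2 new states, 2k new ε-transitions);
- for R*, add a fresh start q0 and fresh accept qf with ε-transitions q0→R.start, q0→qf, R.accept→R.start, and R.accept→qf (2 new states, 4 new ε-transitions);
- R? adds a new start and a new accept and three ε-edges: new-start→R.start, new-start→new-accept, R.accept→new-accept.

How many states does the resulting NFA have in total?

22

Bottom-up over the parse tree:
Each of the 7 symbol leaves contributes a 2-state fragment.
  a|b : 6 states
  (a|b)* : 8 states
  (a|b)*d : 10 states
  ((a|b)*d)? : 12 states
  da : 4 states
  ((a|b)*d)?|a|c|da : 22 states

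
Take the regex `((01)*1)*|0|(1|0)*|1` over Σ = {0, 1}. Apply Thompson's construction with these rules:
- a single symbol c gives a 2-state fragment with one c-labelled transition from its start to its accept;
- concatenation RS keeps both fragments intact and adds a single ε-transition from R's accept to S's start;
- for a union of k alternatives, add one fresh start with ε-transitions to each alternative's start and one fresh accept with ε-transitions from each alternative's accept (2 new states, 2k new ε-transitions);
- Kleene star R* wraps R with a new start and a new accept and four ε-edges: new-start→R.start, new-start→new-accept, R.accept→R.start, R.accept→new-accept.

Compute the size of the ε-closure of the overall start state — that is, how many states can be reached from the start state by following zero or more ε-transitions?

Compute the ε-closure size of each fragment's start state recursively; a symbol fragment's start has no outgoing ε-edge, so its closure is just itself (size 1).
  01 : |closure| equals the left operand's closure size = 1 (its accept is not ε-reachable, so the closure stops there)
  (01)* : new start has ε-edges to the inner start and to the new accept, so |closure| = 2 + 1 = 3
  (01)*1 : |closure| = 3 + 1 = 4 (closure spills across the concat boundary because the left factor accepts ε)
  ((01)*1)* : the star's fresh start ε-reaches both the body's start and the fresh accept: |closure| = 2 + 4 = 6
  1|0 : new start ε-reaches every alternative's start; none of them accept ε, so the new accept is not reached: |closure| = 1 + 1 + 1 = 3
  (1|0)* : |closure| = 1 (new start) + 3 (body) + 1 (new accept) = 5
  ((01)*1)*|0|(1|0)*|1 : |closure| = 1 (new start) + (6 + 1 + 5 + 1) + 1 (new accept, since some branch ε-reaches its own accept) = 15

15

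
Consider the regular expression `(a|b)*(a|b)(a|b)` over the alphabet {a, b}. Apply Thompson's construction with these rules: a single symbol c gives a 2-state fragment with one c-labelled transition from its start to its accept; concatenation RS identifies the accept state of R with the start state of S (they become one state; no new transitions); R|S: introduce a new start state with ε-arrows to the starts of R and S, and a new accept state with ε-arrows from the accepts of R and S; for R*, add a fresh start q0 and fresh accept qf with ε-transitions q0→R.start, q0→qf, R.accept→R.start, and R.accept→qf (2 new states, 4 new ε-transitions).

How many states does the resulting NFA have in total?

18

Per subexpression:
Each of the 6 symbol leaves contributes a 2-state fragment.
  a|b = 6 states
  (a|b)* = 8 states
  a|b = 6 states
  a|b = 6 states
  (a|b)*(a|b)(a|b) = 18 states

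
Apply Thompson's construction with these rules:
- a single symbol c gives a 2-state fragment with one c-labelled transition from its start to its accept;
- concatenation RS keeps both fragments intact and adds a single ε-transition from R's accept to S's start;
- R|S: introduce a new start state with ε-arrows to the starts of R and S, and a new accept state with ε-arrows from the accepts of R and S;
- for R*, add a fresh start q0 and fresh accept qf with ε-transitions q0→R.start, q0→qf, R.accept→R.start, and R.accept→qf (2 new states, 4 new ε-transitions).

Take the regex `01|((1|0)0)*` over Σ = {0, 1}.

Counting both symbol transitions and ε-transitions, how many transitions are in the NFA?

19

Per subexpression:
Each of the 5 symbol leaves contributes 1 transition (1 symbol, 0 ε).
  01 : 3 transitions (2 symbol, 1 ε)
  1|0 : 6 transitions (2 symbol, 4 ε)
  (1|0)0 : 8 transitions (3 symbol, 5 ε)
  ((1|0)0)* : 12 transitions (3 symbol, 9 ε)
  01|((1|0)0)* : 19 transitions (5 symbol, 14 ε)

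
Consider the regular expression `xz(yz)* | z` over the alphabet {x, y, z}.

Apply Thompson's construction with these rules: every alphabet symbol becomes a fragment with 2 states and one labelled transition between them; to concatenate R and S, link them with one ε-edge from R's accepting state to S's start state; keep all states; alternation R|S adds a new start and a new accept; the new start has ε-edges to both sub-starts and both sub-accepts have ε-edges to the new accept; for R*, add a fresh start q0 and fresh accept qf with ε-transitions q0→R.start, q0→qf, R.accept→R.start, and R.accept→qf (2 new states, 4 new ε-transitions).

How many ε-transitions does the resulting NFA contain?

11

Recursing over subexpressions:
Each of the 5 symbol leaves contributes 0 ε-transitions.
  yz : 1 ε-transition
  (yz)* : 5 ε-transitions
  xz(yz)* : 7 ε-transitions
  xz(yz)* | z : 11 ε-transitions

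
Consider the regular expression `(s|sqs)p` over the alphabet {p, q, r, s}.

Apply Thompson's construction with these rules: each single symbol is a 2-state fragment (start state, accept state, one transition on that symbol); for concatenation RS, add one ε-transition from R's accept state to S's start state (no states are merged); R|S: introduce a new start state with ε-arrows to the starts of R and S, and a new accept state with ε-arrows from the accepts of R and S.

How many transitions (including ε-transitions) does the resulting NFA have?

Bottom-up over the parse tree:
Each of the 5 symbol leaves contributes 1 transition (1 symbol, 0 ε).
  sqs — 5 transitions (3 symbol, 2 ε)
  s|sqs — 10 transitions (4 symbol, 6 ε)
  (s|sqs)p — 12 transitions (5 symbol, 7 ε)

12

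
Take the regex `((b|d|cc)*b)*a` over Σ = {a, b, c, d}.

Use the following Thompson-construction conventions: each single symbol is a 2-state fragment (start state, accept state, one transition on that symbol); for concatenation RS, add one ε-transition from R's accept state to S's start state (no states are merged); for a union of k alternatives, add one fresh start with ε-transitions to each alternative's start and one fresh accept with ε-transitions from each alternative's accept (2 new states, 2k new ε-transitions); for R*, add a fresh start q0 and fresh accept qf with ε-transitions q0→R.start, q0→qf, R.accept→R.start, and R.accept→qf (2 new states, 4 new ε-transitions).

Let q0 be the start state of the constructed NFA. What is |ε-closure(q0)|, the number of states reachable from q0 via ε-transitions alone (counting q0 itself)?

10

Let C(F) = |ε-closure(F.start)| within fragment F, and note whether F accepts ε. Symbol fragments have C = 1 and do not accept ε. Then:
  cc — C equals the left operand's closure size = 1 (its accept is not ε-reachable, so the closure stops there)
  b|d|cc — new start ε-reaches every alternative's start; none of them accept ε, so the new accept is not reached: C = 1 + 1 + 1 + 1 = 4
  (b|d|cc)* — the star's fresh start ε-reaches both the body's start and the fresh accept: C = 2 + 4 = 6
  (b|d|cc)*b — C = 6 + 1 = 7 (closure spills across the concat boundary because the left factor accepts ε)
  ((b|d|cc)*b)* — C = 1 (new start) + 7 (body) + 1 (new accept) = 9
  ((b|d|cc)*b)*a — C = 9 + 1 = 10 (closure spills across the concat boundary because the left factor accepts ε)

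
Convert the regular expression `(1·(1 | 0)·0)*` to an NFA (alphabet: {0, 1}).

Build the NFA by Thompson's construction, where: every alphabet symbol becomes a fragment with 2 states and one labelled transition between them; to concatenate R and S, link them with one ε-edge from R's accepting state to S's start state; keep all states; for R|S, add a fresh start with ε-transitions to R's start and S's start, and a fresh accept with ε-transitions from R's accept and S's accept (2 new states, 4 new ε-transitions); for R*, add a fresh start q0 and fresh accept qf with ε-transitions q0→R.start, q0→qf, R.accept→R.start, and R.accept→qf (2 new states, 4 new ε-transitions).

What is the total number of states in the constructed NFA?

Recursing over subexpressions:
Each of the 4 symbol leaves contributes a 2-state fragment.
  1 | 0 = 6 states
  1·(1 | 0)·0 = 10 states
  (1·(1 | 0)·0)* = 12 states

12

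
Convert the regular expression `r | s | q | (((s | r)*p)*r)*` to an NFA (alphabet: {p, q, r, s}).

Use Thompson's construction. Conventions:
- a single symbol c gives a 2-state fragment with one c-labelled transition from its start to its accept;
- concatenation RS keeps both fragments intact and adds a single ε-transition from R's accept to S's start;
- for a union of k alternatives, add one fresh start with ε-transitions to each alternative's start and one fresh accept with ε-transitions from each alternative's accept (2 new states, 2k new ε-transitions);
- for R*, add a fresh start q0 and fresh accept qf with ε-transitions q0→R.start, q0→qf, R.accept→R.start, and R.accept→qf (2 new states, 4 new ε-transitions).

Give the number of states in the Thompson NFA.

24

Recursing over subexpressions:
Each of the 7 symbol leaves contributes a 2-state fragment.
  s | r — 6 states
  (s | r)* — 8 states
  (s | r)*p — 10 states
  ((s | r)*p)* — 12 states
  ((s | r)*p)*r — 14 states
  (((s | r)*p)*r)* — 16 states
  r | s | q | (((s | r)*p)*r)* — 24 states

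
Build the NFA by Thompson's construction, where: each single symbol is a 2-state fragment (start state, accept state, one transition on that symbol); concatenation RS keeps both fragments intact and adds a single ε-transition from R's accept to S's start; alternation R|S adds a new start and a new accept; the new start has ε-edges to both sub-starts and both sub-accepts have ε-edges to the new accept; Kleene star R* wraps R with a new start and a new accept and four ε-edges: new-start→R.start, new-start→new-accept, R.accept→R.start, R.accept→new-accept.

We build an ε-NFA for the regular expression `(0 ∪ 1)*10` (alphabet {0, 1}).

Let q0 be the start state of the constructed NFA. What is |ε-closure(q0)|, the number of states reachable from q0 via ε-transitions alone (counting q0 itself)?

6

Let C(F) = |ε-closure(F.start)| within fragment F, and note whether F accepts ε. Symbol fragments have C = 1 and do not accept ε. Then:
  0 ∪ 1 — |ε-closure| = 1 + 1 + 1 = 3 (the new accept is not ε-reachable since no branch accepts ε)
  (0 ∪ 1)* — |ε-closure| = 1 (new start) + 3 (body) + 1 (new accept) = 5
  (0 ∪ 1)*10 — the left operand accepts ε, so the closure extends into the next operand (via the concat ε-link); |ε-closure| = 5 + 1 = 6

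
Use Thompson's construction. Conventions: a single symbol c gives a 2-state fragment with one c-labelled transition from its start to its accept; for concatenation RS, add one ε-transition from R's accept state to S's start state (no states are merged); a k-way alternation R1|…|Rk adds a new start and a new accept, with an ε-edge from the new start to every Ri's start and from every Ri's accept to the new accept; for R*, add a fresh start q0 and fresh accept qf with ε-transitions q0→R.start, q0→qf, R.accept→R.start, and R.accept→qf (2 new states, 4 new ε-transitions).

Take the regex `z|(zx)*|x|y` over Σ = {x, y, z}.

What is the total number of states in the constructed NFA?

14

By structural recursion:
Each of the 5 symbol leaves contributes a 2-state fragment.
  zx = 4 states
  (zx)* = 6 states
  z|(zx)*|x|y = 14 states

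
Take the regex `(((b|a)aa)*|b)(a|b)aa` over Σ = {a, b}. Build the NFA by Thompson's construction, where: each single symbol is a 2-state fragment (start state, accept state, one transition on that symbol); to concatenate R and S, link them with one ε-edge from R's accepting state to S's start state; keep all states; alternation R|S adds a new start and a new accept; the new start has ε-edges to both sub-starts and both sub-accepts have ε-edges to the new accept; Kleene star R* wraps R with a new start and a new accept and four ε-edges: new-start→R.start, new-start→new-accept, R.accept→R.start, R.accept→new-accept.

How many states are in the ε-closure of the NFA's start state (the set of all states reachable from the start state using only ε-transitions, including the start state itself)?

Compute the ε-closure size of each fragment's start state recursively; a symbol fragment's start has no outgoing ε-edge, so its closure is just itself (size 1).
  b|a → new start ε-reaches every alternative's start; none of them accept ε, so the new accept is not reached: C = 1 + 1 + 1 = 3
  (b|a)aa → C equals the left operand's closure size = 3 (its accept is not ε-reachable, so the closure stops there)
  ((b|a)aa)* → C = 1 (new start) + 3 (body) + 1 (new accept) = 5
  ((b|a)aa)*|b → C = 1 (new start) + (5 + 1) + 1 (new accept, since some branch ε-reaches its own accept) = 8
  a|b → new start ε-reaches every alternative's start; none of them accept ε, so the new accept is not reached: C = 1 + 1 + 1 = 3
  (((b|a)aa)*|b)(a|b)aa → the left operand accepts ε, so the closure extends into the next operand (via the concat ε-link); C = 8 + 3 = 11

11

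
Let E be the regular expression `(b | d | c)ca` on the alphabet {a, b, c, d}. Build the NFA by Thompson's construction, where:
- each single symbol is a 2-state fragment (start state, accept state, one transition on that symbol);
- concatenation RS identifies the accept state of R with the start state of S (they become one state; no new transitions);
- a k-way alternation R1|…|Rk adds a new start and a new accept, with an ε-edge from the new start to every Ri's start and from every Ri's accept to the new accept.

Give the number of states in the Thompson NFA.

10

Building bottom-up:
Each of the 5 symbol leaves contributes a 2-state fragment.
  b | d | c : 8 states
  (b | d | c)ca : 10 states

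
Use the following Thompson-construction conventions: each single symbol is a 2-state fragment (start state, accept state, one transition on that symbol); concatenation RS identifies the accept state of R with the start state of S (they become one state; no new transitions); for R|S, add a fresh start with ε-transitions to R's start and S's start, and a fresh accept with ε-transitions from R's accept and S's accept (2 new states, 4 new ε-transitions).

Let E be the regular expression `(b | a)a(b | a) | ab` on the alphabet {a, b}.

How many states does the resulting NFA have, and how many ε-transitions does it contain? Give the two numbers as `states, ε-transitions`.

Recursing over subexpressions:
Each of the 7 symbol leaves contributes 2 states and 0 ε-transitions.
  b | a → 6 states, 4 ε-transitions
  b | a → 6 states, 4 ε-transitions
  (b | a)a(b | a) → 12 states, 8 ε-transitions
  ab → 3 states, 0 ε-transitions
  (b | a)a(b | a) | ab → 17 states, 12 ε-transitions

17, 12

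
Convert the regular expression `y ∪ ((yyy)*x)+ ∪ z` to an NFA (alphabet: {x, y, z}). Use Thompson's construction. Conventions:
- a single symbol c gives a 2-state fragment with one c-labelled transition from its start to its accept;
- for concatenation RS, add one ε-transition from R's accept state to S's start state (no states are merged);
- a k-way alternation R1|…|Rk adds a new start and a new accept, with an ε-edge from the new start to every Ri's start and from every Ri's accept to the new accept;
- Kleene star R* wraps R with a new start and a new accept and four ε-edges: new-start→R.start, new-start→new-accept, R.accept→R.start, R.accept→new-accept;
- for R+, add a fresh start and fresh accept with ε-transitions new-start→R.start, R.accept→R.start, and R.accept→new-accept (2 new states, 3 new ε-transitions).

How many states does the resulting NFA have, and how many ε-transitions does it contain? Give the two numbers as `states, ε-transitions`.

Recursing over subexpressions:
Each of the 6 symbol leaves contributes 2 states and 0 ε-transitions.
  yyy → 6 states, 2 ε-transitions
  (yyy)* → 8 states, 6 ε-transitions
  (yyy)*x → 10 states, 7 ε-transitions
  ((yyy)*x)+ → 12 states, 10 ε-transitions
  y ∪ ((yyy)*x)+ ∪ z → 18 states, 16 ε-transitions

18, 16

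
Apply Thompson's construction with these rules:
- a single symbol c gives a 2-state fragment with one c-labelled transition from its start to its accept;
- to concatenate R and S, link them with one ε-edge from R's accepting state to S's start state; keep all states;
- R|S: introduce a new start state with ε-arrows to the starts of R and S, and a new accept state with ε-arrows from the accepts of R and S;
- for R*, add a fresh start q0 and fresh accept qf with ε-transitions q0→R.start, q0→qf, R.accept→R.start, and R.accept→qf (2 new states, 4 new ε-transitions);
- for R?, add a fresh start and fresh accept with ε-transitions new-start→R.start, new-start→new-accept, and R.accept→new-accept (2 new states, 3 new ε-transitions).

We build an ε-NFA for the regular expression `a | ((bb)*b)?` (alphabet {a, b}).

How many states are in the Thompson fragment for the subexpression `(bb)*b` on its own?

Fragment for `(bb)*b`:
Each of the 3 symbol leaves contributes a 2-state fragment.
  bb → 4 states
  (bb)* → 6 states
  (bb)*b → 8 states

8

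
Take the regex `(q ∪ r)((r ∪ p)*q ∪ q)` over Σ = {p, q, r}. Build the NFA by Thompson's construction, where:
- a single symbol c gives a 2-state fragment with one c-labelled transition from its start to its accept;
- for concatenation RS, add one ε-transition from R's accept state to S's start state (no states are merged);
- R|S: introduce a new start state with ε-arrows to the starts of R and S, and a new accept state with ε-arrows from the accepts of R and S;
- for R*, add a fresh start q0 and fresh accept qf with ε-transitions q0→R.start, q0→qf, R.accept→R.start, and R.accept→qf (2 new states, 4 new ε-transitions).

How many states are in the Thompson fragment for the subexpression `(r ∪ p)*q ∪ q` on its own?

14

Fragment for `(r ∪ p)*q ∪ q`:
Each of the 4 symbol leaves contributes a 2-state fragment.
  r ∪ p = 6 states
  (r ∪ p)* = 8 states
  (r ∪ p)*q = 10 states
  (r ∪ p)*q ∪ q = 14 states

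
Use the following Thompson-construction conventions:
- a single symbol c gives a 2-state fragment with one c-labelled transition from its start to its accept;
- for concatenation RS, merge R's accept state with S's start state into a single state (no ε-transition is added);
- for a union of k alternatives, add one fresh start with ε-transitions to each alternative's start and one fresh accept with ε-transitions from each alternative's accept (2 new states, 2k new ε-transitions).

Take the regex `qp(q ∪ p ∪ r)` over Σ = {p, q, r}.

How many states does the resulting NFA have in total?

By structural recursion:
Each of the 5 symbol leaves contributes a 2-state fragment.
  q ∪ p ∪ r — 8 states
  qp(q ∪ p ∪ r) — 10 states

10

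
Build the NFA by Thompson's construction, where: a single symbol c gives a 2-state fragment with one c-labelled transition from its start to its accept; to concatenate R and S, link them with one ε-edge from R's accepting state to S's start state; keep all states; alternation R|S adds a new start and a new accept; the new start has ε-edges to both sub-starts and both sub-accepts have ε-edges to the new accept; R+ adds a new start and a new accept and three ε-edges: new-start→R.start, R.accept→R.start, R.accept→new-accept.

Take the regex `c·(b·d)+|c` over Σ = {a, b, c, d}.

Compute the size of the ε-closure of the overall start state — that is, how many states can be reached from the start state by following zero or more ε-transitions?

3

Work bottom-up. For each fragment F, track |ε-closure(F.start)| and whether F's accept lies in that closure (i.e. whether F accepts ε). A single-symbol fragment has closure size 1 and does not accept ε.
  b·d → |closure| equals the left operand's closure size = 1 (its accept is not ε-reachable, so the closure stops there)
  (b·d)+ → |closure| = 1 + 1 = 2 (the body doesn't accept ε, so the new accept is not reached)
  c·(b·d)+ → same as the first factor's closure: |closure| = 1
  c·(b·d)+|c → new start ε-reaches every alternative's start; none of them accept ε, so the new accept is not reached: |closure| = 1 + 1 + 1 = 3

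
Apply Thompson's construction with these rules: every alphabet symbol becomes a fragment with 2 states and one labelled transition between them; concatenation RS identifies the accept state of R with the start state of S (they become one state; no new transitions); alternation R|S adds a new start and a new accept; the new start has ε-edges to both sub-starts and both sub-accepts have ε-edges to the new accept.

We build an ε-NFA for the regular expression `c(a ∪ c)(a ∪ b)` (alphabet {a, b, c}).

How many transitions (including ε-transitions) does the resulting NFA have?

13

By structural recursion:
Each of the 5 symbol leaves contributes 1 transition (1 symbol, 0 ε).
  a ∪ c — 6 transitions (2 symbol, 4 ε)
  a ∪ b — 6 transitions (2 symbol, 4 ε)
  c(a ∪ c)(a ∪ b) — 13 transitions (5 symbol, 8 ε)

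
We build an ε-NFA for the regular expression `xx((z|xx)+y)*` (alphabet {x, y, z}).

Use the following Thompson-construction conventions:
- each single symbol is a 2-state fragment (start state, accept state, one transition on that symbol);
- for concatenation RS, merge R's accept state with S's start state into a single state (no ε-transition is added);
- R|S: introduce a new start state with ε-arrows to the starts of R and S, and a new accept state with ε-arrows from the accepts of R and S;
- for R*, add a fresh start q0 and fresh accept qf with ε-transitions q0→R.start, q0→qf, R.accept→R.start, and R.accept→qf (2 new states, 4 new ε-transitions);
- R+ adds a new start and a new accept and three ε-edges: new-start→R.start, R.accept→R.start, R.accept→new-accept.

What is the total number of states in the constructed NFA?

14

Building bottom-up:
Each of the 6 symbol leaves contributes a 2-state fragment.
  xx — 3 states
  z|xx — 7 states
  (z|xx)+ — 9 states
  (z|xx)+y — 10 states
  ((z|xx)+y)* — 12 states
  xx((z|xx)+y)* — 14 states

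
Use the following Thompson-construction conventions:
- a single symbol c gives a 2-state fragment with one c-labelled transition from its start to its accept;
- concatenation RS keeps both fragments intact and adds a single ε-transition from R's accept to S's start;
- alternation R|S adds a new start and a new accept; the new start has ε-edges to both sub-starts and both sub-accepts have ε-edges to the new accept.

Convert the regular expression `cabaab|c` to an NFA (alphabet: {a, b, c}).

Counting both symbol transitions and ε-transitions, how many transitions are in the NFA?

Per subexpression:
Each of the 7 symbol leaves contributes 1 transition (1 symbol, 0 ε).
  cabaab — 11 transitions (6 symbol, 5 ε)
  cabaab|c — 16 transitions (7 symbol, 9 ε)

16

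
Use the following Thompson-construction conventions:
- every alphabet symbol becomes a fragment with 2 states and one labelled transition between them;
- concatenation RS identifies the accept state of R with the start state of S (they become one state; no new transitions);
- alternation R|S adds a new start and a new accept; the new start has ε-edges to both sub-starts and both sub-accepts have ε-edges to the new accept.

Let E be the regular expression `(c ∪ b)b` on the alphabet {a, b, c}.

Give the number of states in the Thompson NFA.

By structural recursion:
Each of the 3 symbol leaves contributes a 2-state fragment.
  c ∪ b = 6 states
  (c ∪ b)b = 7 states

7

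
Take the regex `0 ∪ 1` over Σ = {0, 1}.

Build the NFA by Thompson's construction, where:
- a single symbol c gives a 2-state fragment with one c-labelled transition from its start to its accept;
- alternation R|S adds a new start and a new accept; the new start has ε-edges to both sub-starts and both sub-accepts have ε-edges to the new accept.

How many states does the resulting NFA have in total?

Bottom-up over the parse tree:
Each of the 2 symbol leaves contributes a 2-state fragment.
  0 ∪ 1 = 6 states

6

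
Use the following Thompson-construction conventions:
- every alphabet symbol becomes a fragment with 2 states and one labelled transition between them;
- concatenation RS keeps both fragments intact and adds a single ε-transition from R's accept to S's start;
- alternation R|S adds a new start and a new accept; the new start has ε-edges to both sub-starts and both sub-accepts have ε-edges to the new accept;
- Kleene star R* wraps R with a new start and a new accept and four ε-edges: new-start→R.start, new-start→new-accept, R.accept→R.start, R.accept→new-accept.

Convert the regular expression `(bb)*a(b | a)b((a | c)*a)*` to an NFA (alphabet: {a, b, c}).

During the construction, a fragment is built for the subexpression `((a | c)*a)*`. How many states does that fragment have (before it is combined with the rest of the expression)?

12

Fragment for `((a | c)*a)*`:
Each of the 3 symbol leaves contributes a 2-state fragment.
  a | c → 6 states
  (a | c)* → 8 states
  (a | c)*a → 10 states
  ((a | c)*a)* → 12 states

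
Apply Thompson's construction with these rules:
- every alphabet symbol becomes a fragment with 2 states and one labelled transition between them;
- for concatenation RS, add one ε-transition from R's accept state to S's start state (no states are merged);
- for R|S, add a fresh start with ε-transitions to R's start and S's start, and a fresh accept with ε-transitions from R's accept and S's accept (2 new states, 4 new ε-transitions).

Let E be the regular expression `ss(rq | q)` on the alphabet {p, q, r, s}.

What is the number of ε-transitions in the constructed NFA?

7

Bottom-up over the parse tree:
Each of the 5 symbol leaves contributes 0 ε-transitions.
  rq — 1 ε-transition
  rq | q — 5 ε-transitions
  ss(rq | q) — 7 ε-transitions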